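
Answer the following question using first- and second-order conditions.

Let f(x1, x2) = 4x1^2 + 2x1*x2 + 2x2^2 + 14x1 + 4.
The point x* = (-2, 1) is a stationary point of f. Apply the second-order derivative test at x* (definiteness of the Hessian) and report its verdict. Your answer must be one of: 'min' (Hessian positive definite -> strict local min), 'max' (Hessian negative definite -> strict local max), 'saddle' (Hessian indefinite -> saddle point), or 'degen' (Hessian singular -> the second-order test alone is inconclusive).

Compute the Hessian H = grad^2 f:
  H = [[8, 2], [2, 4]]
Verify stationarity: grad f(x*) = H x* + g = (0, 0).
Eigenvalues of H: 3.1716, 8.8284.
Both eigenvalues > 0, so H is positive definite -> x* is a strict local min.

min


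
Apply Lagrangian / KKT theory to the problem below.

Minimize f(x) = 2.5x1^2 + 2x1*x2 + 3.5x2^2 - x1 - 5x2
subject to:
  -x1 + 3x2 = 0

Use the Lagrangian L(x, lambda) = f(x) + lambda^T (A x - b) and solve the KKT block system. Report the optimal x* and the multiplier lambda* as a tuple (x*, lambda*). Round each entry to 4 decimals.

Form the Lagrangian:
  L(x, lambda) = (1/2) x^T Q x + c^T x + lambda^T (A x - b)
Stationarity (grad_x L = 0): Q x + c + A^T lambda = 0.
Primal feasibility: A x = b.

This gives the KKT block system:
  [ Q   A^T ] [ x     ]   [-c ]
  [ A    0  ] [ lambda ] = [ b ]

Solving the linear system:
  x*      = (0.375, 0.125)
  lambda* = (1.125)
  f(x*)   = -0.5

x* = (0.375, 0.125), lambda* = (1.125)


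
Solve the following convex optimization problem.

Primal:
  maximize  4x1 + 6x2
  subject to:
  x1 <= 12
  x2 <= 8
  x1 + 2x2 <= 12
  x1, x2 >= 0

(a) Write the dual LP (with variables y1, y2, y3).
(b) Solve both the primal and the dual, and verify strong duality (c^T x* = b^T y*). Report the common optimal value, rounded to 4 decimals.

The standard primal-dual pair for 'max c^T x s.t. A x <= b, x >= 0' is:
  Dual:  min b^T y  s.t.  A^T y >= c,  y >= 0.

So the dual LP is:
  minimize  12y1 + 8y2 + 12y3
  subject to:
    y1 + y3 >= 4
    y2 + 2y3 >= 6
    y1, y2, y3 >= 0

Solving the primal: x* = (12, 0).
  primal value c^T x* = 48.
Solving the dual: y* = (1, 0, 3).
  dual value b^T y* = 48.
Strong duality: c^T x* = b^T y*. Confirmed.

48


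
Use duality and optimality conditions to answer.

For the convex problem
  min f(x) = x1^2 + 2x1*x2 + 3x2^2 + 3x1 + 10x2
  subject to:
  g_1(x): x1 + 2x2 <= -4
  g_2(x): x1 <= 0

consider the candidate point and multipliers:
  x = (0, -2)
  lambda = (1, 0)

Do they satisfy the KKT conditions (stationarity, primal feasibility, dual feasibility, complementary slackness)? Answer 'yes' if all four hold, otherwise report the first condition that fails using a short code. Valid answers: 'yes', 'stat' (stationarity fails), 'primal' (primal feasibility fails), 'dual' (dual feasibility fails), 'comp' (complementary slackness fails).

Gradient of f: grad f(x) = Q x + c = (-1, -2)
Constraint values g_i(x) = a_i^T x - b_i:
  g_1((0, -2)) = 0
  g_2((0, -2)) = 0
Stationarity residual: grad f(x) + sum_i lambda_i a_i = (0, 0)
  -> stationarity OK
Primal feasibility (all g_i <= 0): OK
Dual feasibility (all lambda_i >= 0): OK
Complementary slackness (lambda_i * g_i(x) = 0 for all i): OK

Verdict: yes, KKT holds.

yes


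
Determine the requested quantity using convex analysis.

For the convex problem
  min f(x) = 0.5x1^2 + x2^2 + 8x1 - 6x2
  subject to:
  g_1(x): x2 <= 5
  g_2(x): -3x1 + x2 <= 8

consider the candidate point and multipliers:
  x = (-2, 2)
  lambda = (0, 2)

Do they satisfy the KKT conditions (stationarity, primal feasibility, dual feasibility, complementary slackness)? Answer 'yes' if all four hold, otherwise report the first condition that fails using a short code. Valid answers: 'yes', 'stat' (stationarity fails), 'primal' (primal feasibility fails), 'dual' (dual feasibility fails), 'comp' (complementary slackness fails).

Gradient of f: grad f(x) = Q x + c = (6, -2)
Constraint values g_i(x) = a_i^T x - b_i:
  g_1((-2, 2)) = -3
  g_2((-2, 2)) = 0
Stationarity residual: grad f(x) + sum_i lambda_i a_i = (0, 0)
  -> stationarity OK
Primal feasibility (all g_i <= 0): OK
Dual feasibility (all lambda_i >= 0): OK
Complementary slackness (lambda_i * g_i(x) = 0 for all i): OK

Verdict: yes, KKT holds.

yes


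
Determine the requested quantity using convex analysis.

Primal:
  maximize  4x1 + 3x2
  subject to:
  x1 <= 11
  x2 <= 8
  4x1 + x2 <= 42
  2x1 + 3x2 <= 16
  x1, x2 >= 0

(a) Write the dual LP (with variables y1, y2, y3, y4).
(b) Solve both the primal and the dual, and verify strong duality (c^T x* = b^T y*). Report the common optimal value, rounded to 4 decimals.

The standard primal-dual pair for 'max c^T x s.t. A x <= b, x >= 0' is:
  Dual:  min b^T y  s.t.  A^T y >= c,  y >= 0.

So the dual LP is:
  minimize  11y1 + 8y2 + 42y3 + 16y4
  subject to:
    y1 + 4y3 + 2y4 >= 4
    y2 + y3 + 3y4 >= 3
    y1, y2, y3, y4 >= 0

Solving the primal: x* = (8, 0).
  primal value c^T x* = 32.
Solving the dual: y* = (0, 0, 0, 2).
  dual value b^T y* = 32.
Strong duality: c^T x* = b^T y*. Confirmed.

32


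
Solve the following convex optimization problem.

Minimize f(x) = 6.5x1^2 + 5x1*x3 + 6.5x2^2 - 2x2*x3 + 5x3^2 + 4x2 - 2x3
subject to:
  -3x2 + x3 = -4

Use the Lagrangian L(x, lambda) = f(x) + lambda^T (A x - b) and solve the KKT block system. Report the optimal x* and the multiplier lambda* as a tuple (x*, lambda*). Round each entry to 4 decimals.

Form the Lagrangian:
  L(x, lambda) = (1/2) x^T Q x + c^T x + lambda^T (A x - b)
Stationarity (grad_x L = 0): Q x + c + A^T lambda = 0.
Primal feasibility: A x = b.

This gives the KKT block system:
  [ Q   A^T ] [ x     ]   [-c ]
  [ A    0  ] [ lambda ] = [ b ]

Solving the linear system:
  x*      = (0.1148, 1.2338, -0.2985)
  lambda* = (6.8789)
  f(x*)   = 16.524

x* = (0.1148, 1.2338, -0.2985), lambda* = (6.8789)


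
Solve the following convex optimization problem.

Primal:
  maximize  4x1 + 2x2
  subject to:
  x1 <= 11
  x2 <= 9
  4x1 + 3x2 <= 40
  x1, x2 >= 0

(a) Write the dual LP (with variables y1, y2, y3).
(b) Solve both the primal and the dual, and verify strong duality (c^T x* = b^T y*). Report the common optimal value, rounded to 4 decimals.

The standard primal-dual pair for 'max c^T x s.t. A x <= b, x >= 0' is:
  Dual:  min b^T y  s.t.  A^T y >= c,  y >= 0.

So the dual LP is:
  minimize  11y1 + 9y2 + 40y3
  subject to:
    y1 + 4y3 >= 4
    y2 + 3y3 >= 2
    y1, y2, y3 >= 0

Solving the primal: x* = (10, 0).
  primal value c^T x* = 40.
Solving the dual: y* = (0, 0, 1).
  dual value b^T y* = 40.
Strong duality: c^T x* = b^T y*. Confirmed.

40


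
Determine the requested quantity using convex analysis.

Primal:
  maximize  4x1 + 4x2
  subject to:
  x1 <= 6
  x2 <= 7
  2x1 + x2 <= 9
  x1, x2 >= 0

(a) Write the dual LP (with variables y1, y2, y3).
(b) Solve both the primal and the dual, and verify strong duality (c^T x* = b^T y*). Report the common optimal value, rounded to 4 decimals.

The standard primal-dual pair for 'max c^T x s.t. A x <= b, x >= 0' is:
  Dual:  min b^T y  s.t.  A^T y >= c,  y >= 0.

So the dual LP is:
  minimize  6y1 + 7y2 + 9y3
  subject to:
    y1 + 2y3 >= 4
    y2 + y3 >= 4
    y1, y2, y3 >= 0

Solving the primal: x* = (1, 7).
  primal value c^T x* = 32.
Solving the dual: y* = (0, 2, 2).
  dual value b^T y* = 32.
Strong duality: c^T x* = b^T y*. Confirmed.

32


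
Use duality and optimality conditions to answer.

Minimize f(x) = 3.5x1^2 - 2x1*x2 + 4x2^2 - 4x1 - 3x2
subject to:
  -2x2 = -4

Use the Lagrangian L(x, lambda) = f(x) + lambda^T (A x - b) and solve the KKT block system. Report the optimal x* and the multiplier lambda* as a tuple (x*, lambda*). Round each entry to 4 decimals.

Form the Lagrangian:
  L(x, lambda) = (1/2) x^T Q x + c^T x + lambda^T (A x - b)
Stationarity (grad_x L = 0): Q x + c + A^T lambda = 0.
Primal feasibility: A x = b.

This gives the KKT block system:
  [ Q   A^T ] [ x     ]   [-c ]
  [ A    0  ] [ lambda ] = [ b ]

Solving the linear system:
  x*      = (1.1429, 2)
  lambda* = (5.3571)
  f(x*)   = 5.4286

x* = (1.1429, 2), lambda* = (5.3571)


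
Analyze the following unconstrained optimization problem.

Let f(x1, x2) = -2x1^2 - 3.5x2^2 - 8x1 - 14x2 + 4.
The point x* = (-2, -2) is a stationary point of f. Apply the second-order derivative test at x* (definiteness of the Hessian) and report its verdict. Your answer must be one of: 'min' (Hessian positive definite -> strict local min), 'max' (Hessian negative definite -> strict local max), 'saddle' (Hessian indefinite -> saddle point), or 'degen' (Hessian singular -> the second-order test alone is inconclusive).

Compute the Hessian H = grad^2 f:
  H = [[-4, 0], [0, -7]]
Verify stationarity: grad f(x*) = H x* + g = (0, 0).
Eigenvalues of H: -7, -4.
Both eigenvalues < 0, so H is negative definite -> x* is a strict local max.

max


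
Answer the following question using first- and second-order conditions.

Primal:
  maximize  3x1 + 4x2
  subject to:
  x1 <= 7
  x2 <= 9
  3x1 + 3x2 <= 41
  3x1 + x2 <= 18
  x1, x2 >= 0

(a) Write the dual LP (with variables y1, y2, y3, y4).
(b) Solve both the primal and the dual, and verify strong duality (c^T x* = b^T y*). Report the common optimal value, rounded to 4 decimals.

The standard primal-dual pair for 'max c^T x s.t. A x <= b, x >= 0' is:
  Dual:  min b^T y  s.t.  A^T y >= c,  y >= 0.

So the dual LP is:
  minimize  7y1 + 9y2 + 41y3 + 18y4
  subject to:
    y1 + 3y3 + 3y4 >= 3
    y2 + 3y3 + y4 >= 4
    y1, y2, y3, y4 >= 0

Solving the primal: x* = (3, 9).
  primal value c^T x* = 45.
Solving the dual: y* = (0, 3, 0, 1).
  dual value b^T y* = 45.
Strong duality: c^T x* = b^T y*. Confirmed.

45


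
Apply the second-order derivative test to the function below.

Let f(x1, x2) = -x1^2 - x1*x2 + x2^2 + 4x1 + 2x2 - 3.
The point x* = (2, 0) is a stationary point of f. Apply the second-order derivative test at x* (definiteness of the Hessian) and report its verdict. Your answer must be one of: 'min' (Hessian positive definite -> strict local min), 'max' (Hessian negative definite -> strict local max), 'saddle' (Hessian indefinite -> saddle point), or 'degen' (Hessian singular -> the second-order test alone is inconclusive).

Compute the Hessian H = grad^2 f:
  H = [[-2, -1], [-1, 2]]
Verify stationarity: grad f(x*) = H x* + g = (0, 0).
Eigenvalues of H: -2.2361, 2.2361.
Eigenvalues have mixed signs, so H is indefinite -> x* is a saddle point.

saddle


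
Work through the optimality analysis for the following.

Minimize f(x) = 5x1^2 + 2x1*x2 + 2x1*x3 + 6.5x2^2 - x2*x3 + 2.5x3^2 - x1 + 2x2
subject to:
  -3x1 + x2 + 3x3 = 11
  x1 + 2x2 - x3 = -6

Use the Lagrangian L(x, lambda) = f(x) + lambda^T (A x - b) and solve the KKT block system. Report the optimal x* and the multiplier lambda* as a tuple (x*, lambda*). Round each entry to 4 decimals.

Form the Lagrangian:
  L(x, lambda) = (1/2) x^T Q x + c^T x + lambda^T (A x - b)
Stationarity (grad_x L = 0): Q x + c + A^T lambda = 0.
Primal feasibility: A x = b.

This gives the KKT block system:
  [ Q   A^T ] [ x     ]   [-c ]
  [ A    0  ] [ lambda ] = [ b ]

Solving the linear system:
  x*      = (-1.3684, -1, 2.6316)
  lambda* = (-0.9248, 8.6466)
  f(x*)   = 30.7105

x* = (-1.3684, -1, 2.6316), lambda* = (-0.9248, 8.6466)


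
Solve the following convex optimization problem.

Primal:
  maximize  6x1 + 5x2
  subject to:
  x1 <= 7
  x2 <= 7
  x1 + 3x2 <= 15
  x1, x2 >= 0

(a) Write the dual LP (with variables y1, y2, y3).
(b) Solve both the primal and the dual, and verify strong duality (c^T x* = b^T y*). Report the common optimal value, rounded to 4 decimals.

The standard primal-dual pair for 'max c^T x s.t. A x <= b, x >= 0' is:
  Dual:  min b^T y  s.t.  A^T y >= c,  y >= 0.

So the dual LP is:
  minimize  7y1 + 7y2 + 15y3
  subject to:
    y1 + y3 >= 6
    y2 + 3y3 >= 5
    y1, y2, y3 >= 0

Solving the primal: x* = (7, 2.6667).
  primal value c^T x* = 55.3333.
Solving the dual: y* = (4.3333, 0, 1.6667).
  dual value b^T y* = 55.3333.
Strong duality: c^T x* = b^T y*. Confirmed.

55.3333


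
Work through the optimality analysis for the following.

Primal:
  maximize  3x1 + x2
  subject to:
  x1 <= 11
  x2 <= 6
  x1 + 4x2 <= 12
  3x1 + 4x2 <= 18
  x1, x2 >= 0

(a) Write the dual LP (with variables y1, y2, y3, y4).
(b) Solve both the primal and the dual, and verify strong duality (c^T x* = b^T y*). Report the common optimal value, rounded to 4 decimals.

The standard primal-dual pair for 'max c^T x s.t. A x <= b, x >= 0' is:
  Dual:  min b^T y  s.t.  A^T y >= c,  y >= 0.

So the dual LP is:
  minimize  11y1 + 6y2 + 12y3 + 18y4
  subject to:
    y1 + y3 + 3y4 >= 3
    y2 + 4y3 + 4y4 >= 1
    y1, y2, y3, y4 >= 0

Solving the primal: x* = (6, 0).
  primal value c^T x* = 18.
Solving the dual: y* = (0, 0, 0, 1).
  dual value b^T y* = 18.
Strong duality: c^T x* = b^T y*. Confirmed.

18


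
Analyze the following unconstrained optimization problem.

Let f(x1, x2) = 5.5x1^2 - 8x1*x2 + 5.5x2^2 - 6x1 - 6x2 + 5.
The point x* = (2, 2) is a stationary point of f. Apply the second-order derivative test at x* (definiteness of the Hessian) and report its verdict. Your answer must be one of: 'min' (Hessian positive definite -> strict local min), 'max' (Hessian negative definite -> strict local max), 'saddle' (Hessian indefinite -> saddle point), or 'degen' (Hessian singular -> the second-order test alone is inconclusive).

Compute the Hessian H = grad^2 f:
  H = [[11, -8], [-8, 11]]
Verify stationarity: grad f(x*) = H x* + g = (0, 0).
Eigenvalues of H: 3, 19.
Both eigenvalues > 0, so H is positive definite -> x* is a strict local min.

min


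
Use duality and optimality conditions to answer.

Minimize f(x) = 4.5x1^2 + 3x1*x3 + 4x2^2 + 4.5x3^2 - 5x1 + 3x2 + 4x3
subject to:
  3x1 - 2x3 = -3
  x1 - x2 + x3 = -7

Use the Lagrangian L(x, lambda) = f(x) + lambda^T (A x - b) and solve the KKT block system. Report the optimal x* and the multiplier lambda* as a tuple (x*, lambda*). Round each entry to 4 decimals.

Form the Lagrangian:
  L(x, lambda) = (1/2) x^T Q x + c^T x + lambda^T (A x - b)
Stationarity (grad_x L = 0): Q x + c + A^T lambda = 0.
Primal feasibility: A x = b.

This gives the KKT block system:
  [ Q   A^T ] [ x     ]   [-c ]
  [ A    0  ] [ lambda ] = [ b ]

Solving the linear system:
  x*      = (-2.3031, 2.7422, -1.9547)
  lambda* = (2.2181, 24.9377)
  f(x*)   = 96.5708

x* = (-2.3031, 2.7422, -1.9547), lambda* = (2.2181, 24.9377)


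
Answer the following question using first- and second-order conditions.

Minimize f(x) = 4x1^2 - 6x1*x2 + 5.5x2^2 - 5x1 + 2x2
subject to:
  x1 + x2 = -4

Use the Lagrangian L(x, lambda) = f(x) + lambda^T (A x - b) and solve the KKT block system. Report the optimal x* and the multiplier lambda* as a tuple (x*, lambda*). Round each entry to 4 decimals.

Form the Lagrangian:
  L(x, lambda) = (1/2) x^T Q x + c^T x + lambda^T (A x - b)
Stationarity (grad_x L = 0): Q x + c + A^T lambda = 0.
Primal feasibility: A x = b.

This gives the KKT block system:
  [ Q   A^T ] [ x     ]   [-c ]
  [ A    0  ] [ lambda ] = [ b ]

Solving the linear system:
  x*      = (-1.9677, -2.0323)
  lambda* = (8.5484)
  f(x*)   = 19.9839

x* = (-1.9677, -2.0323), lambda* = (8.5484)


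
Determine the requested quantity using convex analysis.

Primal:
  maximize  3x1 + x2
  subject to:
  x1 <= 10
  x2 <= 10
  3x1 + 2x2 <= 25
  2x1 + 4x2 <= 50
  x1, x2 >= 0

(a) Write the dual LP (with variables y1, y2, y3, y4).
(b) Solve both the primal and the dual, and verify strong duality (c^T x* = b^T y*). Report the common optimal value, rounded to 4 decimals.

The standard primal-dual pair for 'max c^T x s.t. A x <= b, x >= 0' is:
  Dual:  min b^T y  s.t.  A^T y >= c,  y >= 0.

So the dual LP is:
  minimize  10y1 + 10y2 + 25y3 + 50y4
  subject to:
    y1 + 3y3 + 2y4 >= 3
    y2 + 2y3 + 4y4 >= 1
    y1, y2, y3, y4 >= 0

Solving the primal: x* = (8.3333, 0).
  primal value c^T x* = 25.
Solving the dual: y* = (0, 0, 1, 0).
  dual value b^T y* = 25.
Strong duality: c^T x* = b^T y*. Confirmed.

25


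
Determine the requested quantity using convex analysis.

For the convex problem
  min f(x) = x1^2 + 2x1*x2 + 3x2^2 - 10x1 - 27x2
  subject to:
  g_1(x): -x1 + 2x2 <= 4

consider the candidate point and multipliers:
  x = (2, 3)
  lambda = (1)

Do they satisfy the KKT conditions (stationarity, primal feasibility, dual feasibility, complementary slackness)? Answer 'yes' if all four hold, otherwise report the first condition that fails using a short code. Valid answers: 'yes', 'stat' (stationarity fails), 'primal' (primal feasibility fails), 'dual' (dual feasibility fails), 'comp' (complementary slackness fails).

Gradient of f: grad f(x) = Q x + c = (0, -5)
Constraint values g_i(x) = a_i^T x - b_i:
  g_1((2, 3)) = 0
Stationarity residual: grad f(x) + sum_i lambda_i a_i = (-1, -3)
  -> stationarity FAILS
Primal feasibility (all g_i <= 0): OK
Dual feasibility (all lambda_i >= 0): OK
Complementary slackness (lambda_i * g_i(x) = 0 for all i): OK

Verdict: the first failing condition is stationarity -> stat.

stat


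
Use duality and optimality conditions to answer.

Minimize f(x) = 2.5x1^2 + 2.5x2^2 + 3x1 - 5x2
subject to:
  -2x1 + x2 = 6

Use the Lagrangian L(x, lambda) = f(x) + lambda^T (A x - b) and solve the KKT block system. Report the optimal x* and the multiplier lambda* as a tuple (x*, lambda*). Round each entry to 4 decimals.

Form the Lagrangian:
  L(x, lambda) = (1/2) x^T Q x + c^T x + lambda^T (A x - b)
Stationarity (grad_x L = 0): Q x + c + A^T lambda = 0.
Primal feasibility: A x = b.

This gives the KKT block system:
  [ Q   A^T ] [ x     ]   [-c ]
  [ A    0  ] [ lambda ] = [ b ]

Solving the linear system:
  x*      = (-2.12, 1.76)
  lambda* = (-3.8)
  f(x*)   = 3.82

x* = (-2.12, 1.76), lambda* = (-3.8)


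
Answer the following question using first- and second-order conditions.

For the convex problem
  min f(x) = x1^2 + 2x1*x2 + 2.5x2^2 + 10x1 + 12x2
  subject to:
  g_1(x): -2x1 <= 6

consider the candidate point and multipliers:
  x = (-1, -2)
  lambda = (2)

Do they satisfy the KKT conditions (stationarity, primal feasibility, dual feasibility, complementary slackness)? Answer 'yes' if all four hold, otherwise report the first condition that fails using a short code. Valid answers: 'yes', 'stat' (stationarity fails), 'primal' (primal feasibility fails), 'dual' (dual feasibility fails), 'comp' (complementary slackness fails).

Gradient of f: grad f(x) = Q x + c = (4, 0)
Constraint values g_i(x) = a_i^T x - b_i:
  g_1((-1, -2)) = -4
Stationarity residual: grad f(x) + sum_i lambda_i a_i = (0, 0)
  -> stationarity OK
Primal feasibility (all g_i <= 0): OK
Dual feasibility (all lambda_i >= 0): OK
Complementary slackness (lambda_i * g_i(x) = 0 for all i): FAILS

Verdict: the first failing condition is complementary_slackness -> comp.

comp


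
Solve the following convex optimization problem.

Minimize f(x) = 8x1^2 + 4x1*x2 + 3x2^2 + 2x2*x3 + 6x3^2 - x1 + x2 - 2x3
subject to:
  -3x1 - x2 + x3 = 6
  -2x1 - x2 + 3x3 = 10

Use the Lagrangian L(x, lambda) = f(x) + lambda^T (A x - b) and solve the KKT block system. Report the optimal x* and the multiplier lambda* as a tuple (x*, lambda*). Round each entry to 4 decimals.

Form the Lagrangian:
  L(x, lambda) = (1/2) x^T Q x + c^T x + lambda^T (A x - b)
Stationarity (grad_x L = 0): Q x + c + A^T lambda = 0.
Primal feasibility: A x = b.

This gives the KKT block system:
  [ Q   A^T ] [ x     ]   [-c ]
  [ A    0  ] [ lambda ] = [ b ]

Solving the linear system:
  x*      = (-0.5944, -1.9196, 2.2972)
  lambda* = (-1.5874, -6.7133)
  f(x*)   = 35.3689

x* = (-0.5944, -1.9196, 2.2972), lambda* = (-1.5874, -6.7133)


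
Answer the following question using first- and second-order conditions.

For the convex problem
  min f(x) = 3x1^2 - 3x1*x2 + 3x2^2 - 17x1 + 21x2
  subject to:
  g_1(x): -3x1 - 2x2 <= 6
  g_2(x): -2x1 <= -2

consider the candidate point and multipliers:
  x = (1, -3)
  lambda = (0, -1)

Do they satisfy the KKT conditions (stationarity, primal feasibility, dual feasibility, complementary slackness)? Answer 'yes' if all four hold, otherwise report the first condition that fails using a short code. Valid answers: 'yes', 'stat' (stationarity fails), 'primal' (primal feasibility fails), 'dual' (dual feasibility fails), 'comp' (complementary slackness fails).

Gradient of f: grad f(x) = Q x + c = (-2, 0)
Constraint values g_i(x) = a_i^T x - b_i:
  g_1((1, -3)) = -3
  g_2((1, -3)) = 0
Stationarity residual: grad f(x) + sum_i lambda_i a_i = (0, 0)
  -> stationarity OK
Primal feasibility (all g_i <= 0): OK
Dual feasibility (all lambda_i >= 0): FAILS
Complementary slackness (lambda_i * g_i(x) = 0 for all i): OK

Verdict: the first failing condition is dual_feasibility -> dual.

dual


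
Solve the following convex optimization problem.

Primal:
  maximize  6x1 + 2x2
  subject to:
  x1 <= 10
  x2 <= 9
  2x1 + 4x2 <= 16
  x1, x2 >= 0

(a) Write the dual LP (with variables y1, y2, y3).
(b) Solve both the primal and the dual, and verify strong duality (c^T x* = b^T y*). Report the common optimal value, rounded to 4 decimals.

The standard primal-dual pair for 'max c^T x s.t. A x <= b, x >= 0' is:
  Dual:  min b^T y  s.t.  A^T y >= c,  y >= 0.

So the dual LP is:
  minimize  10y1 + 9y2 + 16y3
  subject to:
    y1 + 2y3 >= 6
    y2 + 4y3 >= 2
    y1, y2, y3 >= 0

Solving the primal: x* = (8, 0).
  primal value c^T x* = 48.
Solving the dual: y* = (0, 0, 3).
  dual value b^T y* = 48.
Strong duality: c^T x* = b^T y*. Confirmed.

48


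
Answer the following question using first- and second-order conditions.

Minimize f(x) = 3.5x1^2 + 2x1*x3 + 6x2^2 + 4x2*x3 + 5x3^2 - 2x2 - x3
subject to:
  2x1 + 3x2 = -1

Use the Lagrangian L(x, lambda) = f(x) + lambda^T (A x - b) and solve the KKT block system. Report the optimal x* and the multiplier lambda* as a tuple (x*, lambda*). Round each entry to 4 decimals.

Form the Lagrangian:
  L(x, lambda) = (1/2) x^T Q x + c^T x + lambda^T (A x - b)
Stationarity (grad_x L = 0): Q x + c + A^T lambda = 0.
Primal feasibility: A x = b.

This gives the KKT block system:
  [ Q   A^T ] [ x     ]   [-c ]
  [ A    0  ] [ lambda ] = [ b ]

Solving the linear system:
  x*      = (-0.3128, -0.1248, 0.2125)
  lambda* = (0.8825)
  f(x*)   = 0.4598

x* = (-0.3128, -0.1248, 0.2125), lambda* = (0.8825)


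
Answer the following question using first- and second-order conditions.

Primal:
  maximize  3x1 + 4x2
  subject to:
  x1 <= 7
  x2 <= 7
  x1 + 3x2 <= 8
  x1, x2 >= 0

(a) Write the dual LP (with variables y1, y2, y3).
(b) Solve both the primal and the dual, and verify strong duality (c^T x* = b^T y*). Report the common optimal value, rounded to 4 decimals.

The standard primal-dual pair for 'max c^T x s.t. A x <= b, x >= 0' is:
  Dual:  min b^T y  s.t.  A^T y >= c,  y >= 0.

So the dual LP is:
  minimize  7y1 + 7y2 + 8y3
  subject to:
    y1 + y3 >= 3
    y2 + 3y3 >= 4
    y1, y2, y3 >= 0

Solving the primal: x* = (7, 0.3333).
  primal value c^T x* = 22.3333.
Solving the dual: y* = (1.6667, 0, 1.3333).
  dual value b^T y* = 22.3333.
Strong duality: c^T x* = b^T y*. Confirmed.

22.3333


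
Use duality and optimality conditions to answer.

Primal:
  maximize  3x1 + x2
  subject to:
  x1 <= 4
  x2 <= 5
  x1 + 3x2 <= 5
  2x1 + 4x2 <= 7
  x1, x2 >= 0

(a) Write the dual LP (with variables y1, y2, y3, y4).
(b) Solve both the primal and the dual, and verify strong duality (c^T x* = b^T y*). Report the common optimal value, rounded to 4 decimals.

The standard primal-dual pair for 'max c^T x s.t. A x <= b, x >= 0' is:
  Dual:  min b^T y  s.t.  A^T y >= c,  y >= 0.

So the dual LP is:
  minimize  4y1 + 5y2 + 5y3 + 7y4
  subject to:
    y1 + y3 + 2y4 >= 3
    y2 + 3y3 + 4y4 >= 1
    y1, y2, y3, y4 >= 0

Solving the primal: x* = (3.5, 0).
  primal value c^T x* = 10.5.
Solving the dual: y* = (0, 0, 0, 1.5).
  dual value b^T y* = 10.5.
Strong duality: c^T x* = b^T y*. Confirmed.

10.5


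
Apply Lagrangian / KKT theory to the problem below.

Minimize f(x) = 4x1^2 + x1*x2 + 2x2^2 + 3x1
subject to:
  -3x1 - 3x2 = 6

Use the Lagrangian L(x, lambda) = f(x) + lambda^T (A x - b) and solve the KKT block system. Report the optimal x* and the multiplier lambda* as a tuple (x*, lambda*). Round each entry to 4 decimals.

Form the Lagrangian:
  L(x, lambda) = (1/2) x^T Q x + c^T x + lambda^T (A x - b)
Stationarity (grad_x L = 0): Q x + c + A^T lambda = 0.
Primal feasibility: A x = b.

This gives the KKT block system:
  [ Q   A^T ] [ x     ]   [-c ]
  [ A    0  ] [ lambda ] = [ b ]

Solving the linear system:
  x*      = (-0.9, -1.1)
  lambda* = (-1.7667)
  f(x*)   = 3.95

x* = (-0.9, -1.1), lambda* = (-1.7667)


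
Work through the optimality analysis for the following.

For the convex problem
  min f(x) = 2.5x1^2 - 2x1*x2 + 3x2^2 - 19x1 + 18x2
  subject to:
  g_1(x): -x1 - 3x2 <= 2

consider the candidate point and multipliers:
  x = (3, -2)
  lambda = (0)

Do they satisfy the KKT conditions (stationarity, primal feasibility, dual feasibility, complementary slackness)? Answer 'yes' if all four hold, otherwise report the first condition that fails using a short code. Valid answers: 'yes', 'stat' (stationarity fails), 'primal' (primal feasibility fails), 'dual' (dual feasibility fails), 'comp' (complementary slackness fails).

Gradient of f: grad f(x) = Q x + c = (0, 0)
Constraint values g_i(x) = a_i^T x - b_i:
  g_1((3, -2)) = 1
Stationarity residual: grad f(x) + sum_i lambda_i a_i = (0, 0)
  -> stationarity OK
Primal feasibility (all g_i <= 0): FAILS
Dual feasibility (all lambda_i >= 0): OK
Complementary slackness (lambda_i * g_i(x) = 0 for all i): OK

Verdict: the first failing condition is primal_feasibility -> primal.

primal


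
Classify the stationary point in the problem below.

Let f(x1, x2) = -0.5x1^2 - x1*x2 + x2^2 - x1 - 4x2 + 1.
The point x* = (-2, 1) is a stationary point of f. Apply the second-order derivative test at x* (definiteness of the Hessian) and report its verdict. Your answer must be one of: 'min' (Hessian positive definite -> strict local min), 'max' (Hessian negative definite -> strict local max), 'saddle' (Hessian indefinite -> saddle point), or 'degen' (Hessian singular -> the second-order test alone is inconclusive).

Compute the Hessian H = grad^2 f:
  H = [[-1, -1], [-1, 2]]
Verify stationarity: grad f(x*) = H x* + g = (0, 0).
Eigenvalues of H: -1.3028, 2.3028.
Eigenvalues have mixed signs, so H is indefinite -> x* is a saddle point.

saddle


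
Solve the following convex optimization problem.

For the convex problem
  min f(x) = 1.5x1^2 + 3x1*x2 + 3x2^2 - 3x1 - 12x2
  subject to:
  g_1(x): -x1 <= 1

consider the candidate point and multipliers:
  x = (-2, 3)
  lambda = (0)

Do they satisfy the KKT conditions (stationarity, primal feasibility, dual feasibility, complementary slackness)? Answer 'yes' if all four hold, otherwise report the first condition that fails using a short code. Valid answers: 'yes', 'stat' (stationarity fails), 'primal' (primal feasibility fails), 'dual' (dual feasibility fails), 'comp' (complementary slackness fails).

Gradient of f: grad f(x) = Q x + c = (0, 0)
Constraint values g_i(x) = a_i^T x - b_i:
  g_1((-2, 3)) = 1
Stationarity residual: grad f(x) + sum_i lambda_i a_i = (0, 0)
  -> stationarity OK
Primal feasibility (all g_i <= 0): FAILS
Dual feasibility (all lambda_i >= 0): OK
Complementary slackness (lambda_i * g_i(x) = 0 for all i): OK

Verdict: the first failing condition is primal_feasibility -> primal.

primal


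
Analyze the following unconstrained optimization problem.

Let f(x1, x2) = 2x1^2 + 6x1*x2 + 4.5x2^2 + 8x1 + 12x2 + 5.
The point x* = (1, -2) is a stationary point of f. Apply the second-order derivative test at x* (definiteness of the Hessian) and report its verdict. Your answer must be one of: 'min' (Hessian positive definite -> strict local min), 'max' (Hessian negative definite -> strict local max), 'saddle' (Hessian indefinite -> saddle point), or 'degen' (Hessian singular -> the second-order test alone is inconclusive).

Compute the Hessian H = grad^2 f:
  H = [[4, 6], [6, 9]]
Verify stationarity: grad f(x*) = H x* + g = (0, 0).
Eigenvalues of H: 0, 13.
H has a zero eigenvalue (singular; positive semidefinite but not definite), so H is neither positive definite, negative definite, nor indefinite. The second-order test alone is inconclusive -> degen.
(Indeed, f is constant along the null direction of H through x*, so x* is not a strict local extremum.)

degen


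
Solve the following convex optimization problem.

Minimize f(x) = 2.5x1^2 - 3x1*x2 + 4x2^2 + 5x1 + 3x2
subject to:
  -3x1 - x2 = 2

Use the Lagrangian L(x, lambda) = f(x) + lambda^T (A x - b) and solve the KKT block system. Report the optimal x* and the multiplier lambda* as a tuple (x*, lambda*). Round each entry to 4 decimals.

Form the Lagrangian:
  L(x, lambda) = (1/2) x^T Q x + c^T x + lambda^T (A x - b)
Stationarity (grad_x L = 0): Q x + c + A^T lambda = 0.
Primal feasibility: A x = b.

This gives the KKT block system:
  [ Q   A^T ] [ x     ]   [-c ]
  [ A    0  ] [ lambda ] = [ b ]

Solving the linear system:
  x*      = (-0.5263, -0.4211)
  lambda* = (1.2105)
  f(x*)   = -3.1579

x* = (-0.5263, -0.4211), lambda* = (1.2105)


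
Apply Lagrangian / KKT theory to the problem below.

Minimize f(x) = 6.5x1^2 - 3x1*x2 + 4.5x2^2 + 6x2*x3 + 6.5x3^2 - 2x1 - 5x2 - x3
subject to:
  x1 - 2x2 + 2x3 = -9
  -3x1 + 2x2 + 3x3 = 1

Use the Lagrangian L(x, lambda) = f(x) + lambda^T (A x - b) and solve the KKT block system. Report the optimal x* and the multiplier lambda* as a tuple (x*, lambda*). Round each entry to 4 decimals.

Form the Lagrangian:
  L(x, lambda) = (1/2) x^T Q x + c^T x + lambda^T (A x - b)
Stationarity (grad_x L = 0): Q x + c + A^T lambda = 0.
Primal feasibility: A x = b.

This gives the KKT block system:
  [ Q   A^T ] [ x     ]   [-c ]
  [ A    0  ] [ lambda ] = [ b ]

Solving the linear system:
  x*      = (0.0991, 2.9892, -1.5604)
  lambda* = (4.3429, -1.7788)
  f(x*)   = 13.6404

x* = (0.0991, 2.9892, -1.5604), lambda* = (4.3429, -1.7788)


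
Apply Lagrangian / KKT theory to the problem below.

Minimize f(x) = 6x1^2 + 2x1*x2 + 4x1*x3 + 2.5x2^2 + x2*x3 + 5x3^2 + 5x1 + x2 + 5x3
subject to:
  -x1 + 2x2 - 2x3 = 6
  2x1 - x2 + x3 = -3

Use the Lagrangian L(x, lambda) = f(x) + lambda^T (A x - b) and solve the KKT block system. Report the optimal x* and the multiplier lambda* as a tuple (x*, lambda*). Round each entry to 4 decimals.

Form the Lagrangian:
  L(x, lambda) = (1/2) x^T Q x + c^T x + lambda^T (A x - b)
Stationarity (grad_x L = 0): Q x + c + A^T lambda = 0.
Primal feasibility: A x = b.

This gives the KKT block system:
  [ Q   A^T ] [ x     ]   [-c ]
  [ A    0  ] [ lambda ] = [ b ]

Solving the linear system:
  x*      = (0, 1.5882, -1.4118)
  lambda* = (-5.8627, -4.1961)
  f(x*)   = 8.5588

x* = (0, 1.5882, -1.4118), lambda* = (-5.8627, -4.1961)


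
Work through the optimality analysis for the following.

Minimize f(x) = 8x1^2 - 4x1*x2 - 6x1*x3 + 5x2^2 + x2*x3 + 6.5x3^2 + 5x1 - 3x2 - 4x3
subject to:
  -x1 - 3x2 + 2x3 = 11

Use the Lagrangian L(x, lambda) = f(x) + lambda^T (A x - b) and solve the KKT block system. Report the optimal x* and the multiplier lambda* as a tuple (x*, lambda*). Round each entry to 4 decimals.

Form the Lagrangian:
  L(x, lambda) = (1/2) x^T Q x + c^T x + lambda^T (A x - b)
Stationarity (grad_x L = 0): Q x + c + A^T lambda = 0.
Primal feasibility: A x = b.

This gives the KKT block system:
  [ Q   A^T ] [ x     ]   [-c ]
  [ A    0  ] [ lambda ] = [ b ]

Solving the linear system:
  x*      = (-0.9565, -2.5179, 1.2449)
  lambda* = (-7.7026)
  f(x*)   = 41.2598

x* = (-0.9565, -2.5179, 1.2449), lambda* = (-7.7026)


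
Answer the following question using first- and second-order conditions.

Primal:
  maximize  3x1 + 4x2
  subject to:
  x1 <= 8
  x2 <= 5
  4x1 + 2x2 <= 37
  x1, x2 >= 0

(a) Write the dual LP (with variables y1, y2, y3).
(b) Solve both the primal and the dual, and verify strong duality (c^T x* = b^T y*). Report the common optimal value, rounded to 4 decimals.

The standard primal-dual pair for 'max c^T x s.t. A x <= b, x >= 0' is:
  Dual:  min b^T y  s.t.  A^T y >= c,  y >= 0.

So the dual LP is:
  minimize  8y1 + 5y2 + 37y3
  subject to:
    y1 + 4y3 >= 3
    y2 + 2y3 >= 4
    y1, y2, y3 >= 0

Solving the primal: x* = (6.75, 5).
  primal value c^T x* = 40.25.
Solving the dual: y* = (0, 2.5, 0.75).
  dual value b^T y* = 40.25.
Strong duality: c^T x* = b^T y*. Confirmed.

40.25


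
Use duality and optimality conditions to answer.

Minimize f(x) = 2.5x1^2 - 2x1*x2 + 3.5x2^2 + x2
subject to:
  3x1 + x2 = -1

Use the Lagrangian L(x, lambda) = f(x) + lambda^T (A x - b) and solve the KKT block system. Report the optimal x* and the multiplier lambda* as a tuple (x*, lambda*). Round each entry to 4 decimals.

Form the Lagrangian:
  L(x, lambda) = (1/2) x^T Q x + c^T x + lambda^T (A x - b)
Stationarity (grad_x L = 0): Q x + c + A^T lambda = 0.
Primal feasibility: A x = b.

This gives the KKT block system:
  [ Q   A^T ] [ x     ]   [-c ]
  [ A    0  ] [ lambda ] = [ b ]

Solving the linear system:
  x*      = (-0.25, -0.25)
  lambda* = (0.25)
  f(x*)   = 0

x* = (-0.25, -0.25), lambda* = (0.25)


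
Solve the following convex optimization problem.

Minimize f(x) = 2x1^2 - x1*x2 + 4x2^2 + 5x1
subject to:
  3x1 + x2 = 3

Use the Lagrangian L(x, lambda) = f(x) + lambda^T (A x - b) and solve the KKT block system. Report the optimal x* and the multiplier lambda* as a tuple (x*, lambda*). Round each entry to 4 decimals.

Form the Lagrangian:
  L(x, lambda) = (1/2) x^T Q x + c^T x + lambda^T (A x - b)
Stationarity (grad_x L = 0): Q x + c + A^T lambda = 0.
Primal feasibility: A x = b.

This gives the KKT block system:
  [ Q   A^T ] [ x     ]   [-c ]
  [ A    0  ] [ lambda ] = [ b ]

Solving the linear system:
  x*      = (0.8537, 0.439)
  lambda* = (-2.6585)
  f(x*)   = 6.122

x* = (0.8537, 0.439), lambda* = (-2.6585)


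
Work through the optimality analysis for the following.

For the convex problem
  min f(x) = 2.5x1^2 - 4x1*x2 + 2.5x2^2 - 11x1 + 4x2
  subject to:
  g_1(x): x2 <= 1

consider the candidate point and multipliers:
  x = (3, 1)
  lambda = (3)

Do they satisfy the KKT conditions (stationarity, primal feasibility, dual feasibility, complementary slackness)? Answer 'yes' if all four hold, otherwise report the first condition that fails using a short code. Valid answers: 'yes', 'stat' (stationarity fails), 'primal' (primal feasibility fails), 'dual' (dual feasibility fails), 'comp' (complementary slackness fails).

Gradient of f: grad f(x) = Q x + c = (0, -3)
Constraint values g_i(x) = a_i^T x - b_i:
  g_1((3, 1)) = 0
Stationarity residual: grad f(x) + sum_i lambda_i a_i = (0, 0)
  -> stationarity OK
Primal feasibility (all g_i <= 0): OK
Dual feasibility (all lambda_i >= 0): OK
Complementary slackness (lambda_i * g_i(x) = 0 for all i): OK

Verdict: yes, KKT holds.

yes


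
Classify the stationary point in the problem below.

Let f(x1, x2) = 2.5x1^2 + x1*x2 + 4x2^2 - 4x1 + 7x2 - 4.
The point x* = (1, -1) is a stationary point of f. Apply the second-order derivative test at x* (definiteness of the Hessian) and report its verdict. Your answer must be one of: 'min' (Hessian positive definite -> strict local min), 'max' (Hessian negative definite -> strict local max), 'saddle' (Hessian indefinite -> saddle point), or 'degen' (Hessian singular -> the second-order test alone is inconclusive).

Compute the Hessian H = grad^2 f:
  H = [[5, 1], [1, 8]]
Verify stationarity: grad f(x*) = H x* + g = (0, 0).
Eigenvalues of H: 4.6972, 8.3028.
Both eigenvalues > 0, so H is positive definite -> x* is a strict local min.

min


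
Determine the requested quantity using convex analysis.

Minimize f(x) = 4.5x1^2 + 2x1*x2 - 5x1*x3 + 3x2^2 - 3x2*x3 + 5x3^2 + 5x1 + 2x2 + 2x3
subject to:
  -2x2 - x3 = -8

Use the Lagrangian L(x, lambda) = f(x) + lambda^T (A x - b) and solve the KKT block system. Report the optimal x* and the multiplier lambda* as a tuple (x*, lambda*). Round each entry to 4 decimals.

Form the Lagrangian:
  L(x, lambda) = (1/2) x^T Q x + c^T x + lambda^T (A x - b)
Stationarity (grad_x L = 0): Q x + c + A^T lambda = 0.
Primal feasibility: A x = b.

This gives the KKT block system:
  [ Q   A^T ] [ x     ]   [-c ]
  [ A    0  ] [ lambda ] = [ b ]

Solving the linear system:
  x*      = (-0.5344, 3.3175, 1.3651)
  lambda* = (8.3704)
  f(x*)   = 36.828

x* = (-0.5344, 3.3175, 1.3651), lambda* = (8.3704)


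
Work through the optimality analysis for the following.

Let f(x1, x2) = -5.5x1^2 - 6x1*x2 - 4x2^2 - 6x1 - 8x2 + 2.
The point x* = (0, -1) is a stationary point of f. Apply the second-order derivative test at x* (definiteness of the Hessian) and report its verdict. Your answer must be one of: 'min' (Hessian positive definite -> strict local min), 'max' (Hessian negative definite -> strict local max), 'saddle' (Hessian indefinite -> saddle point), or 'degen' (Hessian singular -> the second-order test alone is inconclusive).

Compute the Hessian H = grad^2 f:
  H = [[-11, -6], [-6, -8]]
Verify stationarity: grad f(x*) = H x* + g = (0, 0).
Eigenvalues of H: -15.6847, -3.3153.
Both eigenvalues < 0, so H is negative definite -> x* is a strict local max.

max


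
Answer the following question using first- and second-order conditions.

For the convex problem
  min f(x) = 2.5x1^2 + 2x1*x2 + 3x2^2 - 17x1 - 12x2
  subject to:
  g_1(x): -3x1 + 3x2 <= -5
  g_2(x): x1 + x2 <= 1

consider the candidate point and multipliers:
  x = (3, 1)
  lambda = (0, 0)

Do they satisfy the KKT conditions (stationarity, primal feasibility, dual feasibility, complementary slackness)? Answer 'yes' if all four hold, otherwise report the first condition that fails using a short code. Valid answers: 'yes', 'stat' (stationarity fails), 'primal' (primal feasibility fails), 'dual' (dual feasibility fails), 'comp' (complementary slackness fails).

Gradient of f: grad f(x) = Q x + c = (0, 0)
Constraint values g_i(x) = a_i^T x - b_i:
  g_1((3, 1)) = -1
  g_2((3, 1)) = 3
Stationarity residual: grad f(x) + sum_i lambda_i a_i = (0, 0)
  -> stationarity OK
Primal feasibility (all g_i <= 0): FAILS
Dual feasibility (all lambda_i >= 0): OK
Complementary slackness (lambda_i * g_i(x) = 0 for all i): OK

Verdict: the first failing condition is primal_feasibility -> primal.

primal


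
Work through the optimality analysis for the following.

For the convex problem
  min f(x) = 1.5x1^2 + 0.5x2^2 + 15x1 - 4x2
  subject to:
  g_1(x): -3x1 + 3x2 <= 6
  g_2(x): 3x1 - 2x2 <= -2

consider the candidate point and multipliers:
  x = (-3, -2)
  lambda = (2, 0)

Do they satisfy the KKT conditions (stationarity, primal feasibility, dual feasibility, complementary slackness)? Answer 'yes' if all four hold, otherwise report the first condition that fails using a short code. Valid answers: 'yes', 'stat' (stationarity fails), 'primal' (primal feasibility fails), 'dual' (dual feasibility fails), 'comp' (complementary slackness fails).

Gradient of f: grad f(x) = Q x + c = (6, -6)
Constraint values g_i(x) = a_i^T x - b_i:
  g_1((-3, -2)) = -3
  g_2((-3, -2)) = -3
Stationarity residual: grad f(x) + sum_i lambda_i a_i = (0, 0)
  -> stationarity OK
Primal feasibility (all g_i <= 0): OK
Dual feasibility (all lambda_i >= 0): OK
Complementary slackness (lambda_i * g_i(x) = 0 for all i): FAILS

Verdict: the first failing condition is complementary_slackness -> comp.

comp


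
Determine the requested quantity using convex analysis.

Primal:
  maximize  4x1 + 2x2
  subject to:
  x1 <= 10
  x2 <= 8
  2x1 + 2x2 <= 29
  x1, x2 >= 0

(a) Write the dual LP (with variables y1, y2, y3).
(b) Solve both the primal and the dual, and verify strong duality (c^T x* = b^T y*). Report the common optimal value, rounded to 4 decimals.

The standard primal-dual pair for 'max c^T x s.t. A x <= b, x >= 0' is:
  Dual:  min b^T y  s.t.  A^T y >= c,  y >= 0.

So the dual LP is:
  minimize  10y1 + 8y2 + 29y3
  subject to:
    y1 + 2y3 >= 4
    y2 + 2y3 >= 2
    y1, y2, y3 >= 0

Solving the primal: x* = (10, 4.5).
  primal value c^T x* = 49.
Solving the dual: y* = (2, 0, 1).
  dual value b^T y* = 49.
Strong duality: c^T x* = b^T y*. Confirmed.

49


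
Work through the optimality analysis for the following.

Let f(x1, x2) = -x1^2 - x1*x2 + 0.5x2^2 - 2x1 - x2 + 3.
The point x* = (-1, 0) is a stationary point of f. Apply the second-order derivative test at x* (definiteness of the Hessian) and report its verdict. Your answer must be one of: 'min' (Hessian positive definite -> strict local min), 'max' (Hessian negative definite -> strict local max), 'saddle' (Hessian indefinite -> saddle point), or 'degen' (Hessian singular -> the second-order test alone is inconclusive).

Compute the Hessian H = grad^2 f:
  H = [[-2, -1], [-1, 1]]
Verify stationarity: grad f(x*) = H x* + g = (0, 0).
Eigenvalues of H: -2.3028, 1.3028.
Eigenvalues have mixed signs, so H is indefinite -> x* is a saddle point.

saddle
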